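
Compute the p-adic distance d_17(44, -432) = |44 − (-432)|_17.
d_17(44, -432) = 1/17

Step 1 — x − y = 44 − (-432) = 476. Step 2 — v_17(476) = 1 (factor: 476 = (17^1 · 28); the sign does not affect v_p). Step 3 — |x − y|_17 = 17^{-1} = 1/17.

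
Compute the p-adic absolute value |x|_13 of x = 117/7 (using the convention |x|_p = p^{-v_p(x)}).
|117/7|_13 = 1/13

Step 1 — compute v_13(x) by factoring powers of 13 out of the numerator and denominator: v_13(117/7) = 1. Step 2 — apply |x|_p = p^{-v_p(x)} = 13^{-1} = 1/13.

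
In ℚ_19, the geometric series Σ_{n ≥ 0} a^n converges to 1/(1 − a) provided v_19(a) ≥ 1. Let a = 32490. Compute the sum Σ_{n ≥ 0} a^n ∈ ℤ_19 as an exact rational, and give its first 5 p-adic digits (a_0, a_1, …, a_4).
Σ a^n = 1/(1 − a) = -1/32489;  first 5 digits = (1, 0, 14, 4, 6)

v_19(a) = 2 ≥ 1, so the series converges in ℤ_19 to 1/(1 − a) = 1/(1 − 32490) = -1/32489. Expand this rational in ℤ_19: compute digits iteratively via d_i = x_i mod 19, x_{i+1} = (x_i − d_i)/19. The first 5 digits are (1, 0, 14, 4, 6).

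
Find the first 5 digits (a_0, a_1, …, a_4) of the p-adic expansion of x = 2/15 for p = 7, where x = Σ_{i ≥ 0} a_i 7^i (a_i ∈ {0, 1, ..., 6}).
(a_0, …, a_4) = (2, 3, 0, 6, 1)

v_7(2/15) = 0 (numerator and denominator both coprime to 7), so x ∈ ℤ_7^×. Compute digits iteratively via a_i = x_i mod 7, x_{i+1} = (x_i − a_i)/7, with x_0 = x:
  x_0 = 2/15;  a_0 = 2;  x_1 = (x_0 − 2)/7 = -4/15
  x_1 = -4/15;  a_1 = 3;  x_2 = (x_1 − 3)/7 = -7/15
  x_2 = -7/15;  a_2 = 0;  x_3 = (x_2 − 0)/7 = -1/15
  x_3 = -1/15;  a_3 = 6;  x_4 = (x_3 − 6)/7 = -13/15
  x_4 = -13/15;  a_4 = 1;  x_5 = (x_4 − 1)/7 = -4/15
Digits: (2, 3, 0, 6, 1).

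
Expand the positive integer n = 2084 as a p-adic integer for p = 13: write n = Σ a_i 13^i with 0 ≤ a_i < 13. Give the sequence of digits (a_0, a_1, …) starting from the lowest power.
(a_0, a_1, …) = (4, 4, 12)

Repeated division by 13 gives the digits low-to-high: 2084 = 4 + 4·13^1 + 12·13^2. Digit sequence: (4, 4, 12).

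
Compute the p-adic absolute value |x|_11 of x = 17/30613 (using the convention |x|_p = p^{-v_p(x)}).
|17/30613|_11 = 1331

Step 1 — compute v_11(x) by factoring powers of 11 out of the numerator and denominator: v_11(17/30613) = -3. Step 2 — apply |x|_p = p^{-v_p(x)} = 11^{3} = 1331.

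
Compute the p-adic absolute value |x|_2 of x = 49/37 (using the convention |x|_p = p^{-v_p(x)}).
|49/37|_2 = 1

Step 1 — compute v_2(x) by factoring powers of 2 out of the numerator and denominator: v_2(49/37) = 0. Step 2 — apply |x|_p = p^{-v_p(x)} = 2^{0} = 1.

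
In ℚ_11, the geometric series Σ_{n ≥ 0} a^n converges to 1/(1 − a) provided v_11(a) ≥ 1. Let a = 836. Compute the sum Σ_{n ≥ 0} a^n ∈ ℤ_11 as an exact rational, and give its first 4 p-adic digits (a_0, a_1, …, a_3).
Σ a^n = 1/(1 − a) = -1/835;  first 4 digits = (1, 10, 7, 7)

v_11(a) = 1 ≥ 1, so the series converges in ℤ_11 to 1/(1 − a) = 1/(1 − 836) = -1/835. Expand this rational in ℤ_11: compute digits iteratively via d_i = x_i mod 11, x_{i+1} = (x_i − d_i)/11. The first 4 digits are (1, 10, 7, 7).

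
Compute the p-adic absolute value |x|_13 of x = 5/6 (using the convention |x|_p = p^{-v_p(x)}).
|5/6|_13 = 1

Step 1 — compute v_13(x) by factoring powers of 13 out of the numerator and denominator: v_13(5/6) = 0. Step 2 — apply |x|_p = p^{-v_p(x)} = 13^{0} = 1.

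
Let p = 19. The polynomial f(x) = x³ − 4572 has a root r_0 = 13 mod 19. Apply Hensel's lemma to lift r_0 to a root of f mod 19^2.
r_1 = 279 (mod 361)

Hensel: r_{i+1} = r_i − f(r_i)/f′(r_i) mod 19^{i+2}, where f′(x) = 3x². Iterate:
  r_0 = 13 (mod 19)
  r_1 = 279 (mod 361)
Final: r = 279 with f(r) ≡ 0 mod 19^2.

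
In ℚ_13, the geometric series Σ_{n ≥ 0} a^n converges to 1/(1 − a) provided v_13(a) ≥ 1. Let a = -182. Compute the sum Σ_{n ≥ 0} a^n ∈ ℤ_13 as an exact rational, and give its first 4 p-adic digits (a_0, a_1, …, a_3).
Σ a^n = 1/(1 − a) = 1/183;  first 4 digits = (1, 12, 12, 0)

v_13(a) = 1 ≥ 1, so the series converges in ℤ_13 to 1/(1 − a) = 1/(1 − (-182)) = 1/183. Expand this rational in ℤ_13: compute digits iteratively via d_i = x_i mod 13, x_{i+1} = (x_i − d_i)/13. The first 4 digits are (1, 12, 12, 0).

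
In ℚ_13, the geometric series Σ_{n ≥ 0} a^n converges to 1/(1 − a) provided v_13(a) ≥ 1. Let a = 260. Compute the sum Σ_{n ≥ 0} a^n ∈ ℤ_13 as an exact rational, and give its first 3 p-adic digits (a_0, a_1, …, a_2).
Σ a^n = 1/(1 − a) = -1/259;  first 3 digits = (1, 7, 11)

v_13(a) = 1 ≥ 1, so the series converges in ℤ_13 to 1/(1 − a) = 1/(1 − 260) = -1/259. Expand this rational in ℤ_13: compute digits iteratively via d_i = x_i mod 13, x_{i+1} = (x_i − d_i)/13. The first 3 digits are (1, 7, 11).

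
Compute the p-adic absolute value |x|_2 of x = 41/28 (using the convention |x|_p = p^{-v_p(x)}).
|41/28|_2 = 4

Step 1 — compute v_2(x) by factoring powers of 2 out of the numerator and denominator: v_2(41/28) = -2. Step 2 — apply |x|_p = p^{-v_p(x)} = 2^{2} = 4.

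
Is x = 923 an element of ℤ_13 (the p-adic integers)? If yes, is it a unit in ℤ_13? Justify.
x ∈ ℤ_13 but not a unit; v_13(x) = 1 > 0

ℤ_13 = {x ∈ ℚ_13 : v_13(x) ≥ 0} and ℤ_13^× = {x ∈ ℤ_13 : v_13(x) = 0}. Here v_13(923) = v_13(num) − v_13(den) = 1; compare against these criteria.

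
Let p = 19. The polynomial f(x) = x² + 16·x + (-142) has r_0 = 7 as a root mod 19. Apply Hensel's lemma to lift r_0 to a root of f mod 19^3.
r_2 = 6733 (mod 6859)

Hensel: r_{i+1} = r_i − f(r_i)·(f′(r_i))^{-1} mod 19^{i+2}, f′(x) = 2x + 16. Iterate:
  r_0 = 7 (mod 19)
  r_1 = 235 (mod 361)
  r_2 = 6733 (mod 6859)
Final: r = 6733 satisfies f(r) ≡ 0 mod 19^3.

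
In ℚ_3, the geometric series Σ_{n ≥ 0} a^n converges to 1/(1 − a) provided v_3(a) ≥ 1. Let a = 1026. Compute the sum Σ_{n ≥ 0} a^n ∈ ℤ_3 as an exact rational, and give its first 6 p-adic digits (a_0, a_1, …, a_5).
Σ a^n = 1/(1 − a) = -1/1025;  first 6 digits = (1, 0, 0, 2, 0, 1)

v_3(a) = 3 ≥ 1, so the series converges in ℤ_3 to 1/(1 − a) = 1/(1 − 1026) = -1/1025. Expand this rational in ℤ_3: compute digits iteratively via d_i = x_i mod 3, x_{i+1} = (x_i − d_i)/3. The first 6 digits are (1, 0, 0, 2, 0, 1).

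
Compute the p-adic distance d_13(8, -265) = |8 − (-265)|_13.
d_13(8, -265) = 1/13

Step 1 — x − y = 8 − (-265) = 273. Step 2 — v_13(273) = 1 (factor: 273 = (13^1 · 21); the sign does not affect v_p). Step 3 — |x − y|_13 = 13^{-1} = 1/13.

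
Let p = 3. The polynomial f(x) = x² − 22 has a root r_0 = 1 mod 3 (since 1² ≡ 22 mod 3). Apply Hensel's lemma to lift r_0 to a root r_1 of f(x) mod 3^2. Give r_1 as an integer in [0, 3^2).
r_1 = 7 (mod 9)

Hensel's recurrence: r_{i+1} = r_i − f(r_i)·(f′(r_i))^{-1} mod 3^{i+2}, with f′(x) = 2x. Iterate:
  r_0 = 1 (mod 3)
  r_1 = 7 (mod 9)
Final: r_1 = 7, and one checks f(r_1) ≡ 0 mod 3^2.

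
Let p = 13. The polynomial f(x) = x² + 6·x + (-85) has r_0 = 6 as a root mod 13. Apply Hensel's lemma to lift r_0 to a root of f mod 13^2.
r_1 = 110 (mod 169)

Hensel: r_{i+1} = r_i − f(r_i)·(f′(r_i))^{-1} mod 13^{i+2}, f′(x) = 2x + 6. Iterate:
  r_0 = 6 (mod 13)
  r_1 = 110 (mod 169)
Final: r = 110 satisfies f(r) ≡ 0 mod 13^2.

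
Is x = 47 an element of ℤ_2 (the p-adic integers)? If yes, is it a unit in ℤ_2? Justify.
x ∈ ℤ_2^× (unit); v_2(x) = 0

ℤ_2 = {x ∈ ℚ_2 : v_2(x) ≥ 0} and ℤ_2^× = {x ∈ ℤ_2 : v_2(x) = 0}. Here v_2(47) = v_2(num) − v_2(den) = 0; compare against these criteria.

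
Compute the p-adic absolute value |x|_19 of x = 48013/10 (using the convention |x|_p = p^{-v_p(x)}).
|48013/10|_19 = 1/6859

Step 1 — compute v_19(x) by factoring powers of 19 out of the numerator and denominator: v_19(48013/10) = 3. Step 2 — apply |x|_p = p^{-v_p(x)} = 19^{-3} = 1/6859.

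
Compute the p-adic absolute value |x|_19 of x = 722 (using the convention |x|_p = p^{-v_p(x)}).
|722|_19 = 1/361

Step 1 — compute v_19(x) by factoring powers of 19 out of the numerator and denominator: v_19(722) = 2. Step 2 — apply |x|_p = p^{-v_p(x)} = 19^{-2} = 1/361.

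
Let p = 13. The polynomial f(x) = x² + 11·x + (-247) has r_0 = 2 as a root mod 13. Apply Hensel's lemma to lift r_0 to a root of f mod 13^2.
r_1 = 28 (mod 169)

Hensel: r_{i+1} = r_i − f(r_i)·(f′(r_i))^{-1} mod 13^{i+2}, f′(x) = 2x + 11. Iterate:
  r_0 = 2 (mod 13)
  r_1 = 28 (mod 169)
Final: r = 28 satisfies f(r) ≡ 0 mod 13^2.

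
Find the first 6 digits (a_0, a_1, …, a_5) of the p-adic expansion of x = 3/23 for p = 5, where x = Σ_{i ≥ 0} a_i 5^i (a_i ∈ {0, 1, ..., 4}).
(a_0, …, a_5) = (1, 2, 0, 1, 0, 3)

v_5(3/23) = 0 (numerator and denominator both coprime to 5), so x ∈ ℤ_5^×. Compute digits iteratively via a_i = x_i mod 5, x_{i+1} = (x_i − a_i)/5, with x_0 = x:
  x_0 = 3/23;  a_0 = 1;  x_1 = (x_0 − 1)/5 = -4/23
  x_1 = -4/23;  a_1 = 2;  x_2 = (x_1 − 2)/5 = -10/23
  x_2 = -10/23;  a_2 = 0;  x_3 = (x_2 − 0)/5 = -2/23
  x_3 = -2/23;  a_3 = 1;  x_4 = (x_3 − 1)/5 = -5/23
  x_4 = -5/23;  a_4 = 0;  x_5 = (x_4 − 0)/5 = -1/23
  x_5 = -1/23;  a_5 = 3;  x_6 = (x_5 − 3)/5 = -14/23
Digits: (1, 2, 0, 1, 0, 3).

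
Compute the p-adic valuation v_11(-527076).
v_11(-527076) = 4

v_11(n) is the largest exponent k such that 11^k divides n. Factor out: -527076 = -11^4 · 36. (Sign doesn't affect v_p.) So v_11(-527076) = 4.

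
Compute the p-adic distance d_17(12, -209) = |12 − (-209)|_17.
d_17(12, -209) = 1/17

Step 1 — x − y = 12 − (-209) = 221. Step 2 — v_17(221) = 1 (factor: 221 = (17^1 · 13); the sign does not affect v_p). Step 3 — |x − y|_17 = 17^{-1} = 1/17.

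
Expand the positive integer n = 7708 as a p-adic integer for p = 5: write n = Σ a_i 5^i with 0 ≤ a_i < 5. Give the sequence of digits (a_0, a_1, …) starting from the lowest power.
(a_0, a_1, …) = (3, 1, 3, 1, 2, 2)

Repeated division by 5 gives the digits low-to-high: 7708 = 3 + 1·5^1 + 3·5^2 + 1·5^3 + 2·5^4 + 2·5^5. Digit sequence: (3, 1, 3, 1, 2, 2).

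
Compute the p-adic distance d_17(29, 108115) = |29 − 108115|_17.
d_17(29, 108115) = 1/4913

Step 1 — x − y = 29 − 108115 = -108086. Step 2 — v_17(-108086) = 3 (factor: -108086 = −(17^3 · 22); the sign does not affect v_p). Step 3 — |x − y|_17 = 17^{-3} = 1/4913.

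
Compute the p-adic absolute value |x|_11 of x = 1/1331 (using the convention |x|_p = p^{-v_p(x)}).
|1/1331|_11 = 1331

Step 1 — compute v_11(x) by factoring powers of 11 out of the numerator and denominator: v_11(1/1331) = -3. Step 2 — apply |x|_p = p^{-v_p(x)} = 11^{3} = 1331.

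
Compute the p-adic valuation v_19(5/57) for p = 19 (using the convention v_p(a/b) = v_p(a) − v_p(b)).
v_19(5/57) = -1

Factor powers of 19 from the numerator and denominator of the reduced fraction: 5 = 19^0 · 5 and 57 = 19^1 · 3. Apply v_p(a/b) = v_p(a) − v_p(b): v_19(5/57) = 0 − 1 = -1.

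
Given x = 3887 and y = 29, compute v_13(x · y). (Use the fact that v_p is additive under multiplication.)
v_13(112723) = 2

v_p(x) = 2 (factor: 3887 = 13^2 · 23); v_p(y) = 0 (factor: 29 = 13^0 · 29). Additivity: v_p(xy) = v_p(x) + v_p(y) = 2 + 0 = 2. (Direct check: xy = 112723 = 13^2 · (667).)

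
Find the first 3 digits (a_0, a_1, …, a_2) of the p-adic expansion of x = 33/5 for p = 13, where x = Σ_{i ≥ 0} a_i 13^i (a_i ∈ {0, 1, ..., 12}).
(a_0, …, a_2) = (4, 8, 2)

v_13(33/5) = 0 (numerator and denominator both coprime to 13), so x ∈ ℤ_13^×. Compute digits iteratively via a_i = x_i mod 13, x_{i+1} = (x_i − a_i)/13, with x_0 = x:
  x_0 = 33/5;  a_0 = 4;  x_1 = (x_0 − 4)/13 = 1/5
  x_1 = 1/5;  a_1 = 8;  x_2 = (x_1 − 8)/13 = -3/5
  x_2 = -3/5;  a_2 = 2;  x_3 = (x_2 − 2)/13 = -1/5
Digits: (4, 8, 2).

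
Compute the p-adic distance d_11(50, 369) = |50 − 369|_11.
d_11(50, 369) = 1/11

Step 1 — x − y = 50 − 369 = -319. Step 2 — v_11(-319) = 1 (factor: -319 = −(11^1 · 29); the sign does not affect v_p). Step 3 — |x − y|_11 = 11^{-1} = 1/11.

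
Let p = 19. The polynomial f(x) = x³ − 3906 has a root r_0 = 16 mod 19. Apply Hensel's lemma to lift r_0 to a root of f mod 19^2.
r_1 = 263 (mod 361)

Hensel: r_{i+1} = r_i − f(r_i)/f′(r_i) mod 19^{i+2}, where f′(x) = 3x². Iterate:
  r_0 = 16 (mod 19)
  r_1 = 263 (mod 361)
Final: r = 263 with f(r) ≡ 0 mod 19^2.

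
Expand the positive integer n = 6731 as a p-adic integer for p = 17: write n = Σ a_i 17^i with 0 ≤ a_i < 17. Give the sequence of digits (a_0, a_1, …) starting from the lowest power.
(a_0, a_1, …) = (16, 4, 6, 1)

Repeated division by 17 gives the digits low-to-high: 6731 = 16 + 4·17^1 + 6·17^2 + 1·17^3. Digit sequence: (16, 4, 6, 1).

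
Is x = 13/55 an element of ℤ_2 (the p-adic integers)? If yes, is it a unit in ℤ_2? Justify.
x ∈ ℤ_2^× (unit); v_2(x) = 0

ℤ_2 = {x ∈ ℚ_2 : v_2(x) ≥ 0} and ℤ_2^× = {x ∈ ℤ_2 : v_2(x) = 0}. Here v_2(13/55) = v_2(num) − v_2(den) = 0; compare against these criteria.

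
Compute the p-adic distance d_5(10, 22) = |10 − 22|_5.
d_5(10, 22) = 1

Step 1 — x − y = 10 − 22 = -12. Step 2 — v_5(-12) = 0 (factor: -12 = −(5^0 · 12); the sign does not affect v_p). Step 3 — |x − y|_5 = 5^{0} = 1.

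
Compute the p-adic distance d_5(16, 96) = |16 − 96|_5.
d_5(16, 96) = 1/5

Step 1 — x − y = 16 − 96 = -80. Step 2 — v_5(-80) = 1 (factor: -80 = −(5^1 · 16); the sign does not affect v_p). Step 3 — |x − y|_5 = 5^{-1} = 1/5.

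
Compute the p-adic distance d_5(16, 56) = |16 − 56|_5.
d_5(16, 56) = 1/5

Step 1 — x − y = 16 − 56 = -40. Step 2 — v_5(-40) = 1 (factor: -40 = −(5^1 · 8); the sign does not affect v_p). Step 3 — |x − y|_5 = 5^{-1} = 1/5.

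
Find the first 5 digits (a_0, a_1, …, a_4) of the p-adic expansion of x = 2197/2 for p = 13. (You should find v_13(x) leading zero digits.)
(a_0, …, a_4) = (0, 0, 0, 7, 6)

v_13(2197/2) = 3, so a_0 = ... = a_2 = 0. Factor out: x = 13^3 · u with u = 1/2 a unit in ℤ_13. Expand u iteratively via a_{v+i} = u_i mod 13, u_{i+1} = (u_i − a_{v+i})/13:
  u_0 = 1/2;  a_3 = 7;  u_1 = (u_0 − 7)/13 = -1/2
  u_1 = -1/2;  a_4 = 6;  u_2 = (u_1 − 6)/13 = -1/2
Digits: (0, 0, 0, 7, 6).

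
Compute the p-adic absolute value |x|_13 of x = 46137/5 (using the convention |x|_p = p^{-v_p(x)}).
|46137/5|_13 = 1/2197

Step 1 — compute v_13(x) by factoring powers of 13 out of the numerator and denominator: v_13(46137/5) = 3. Step 2 — apply |x|_p = p^{-v_p(x)} = 13^{-3} = 1/2197.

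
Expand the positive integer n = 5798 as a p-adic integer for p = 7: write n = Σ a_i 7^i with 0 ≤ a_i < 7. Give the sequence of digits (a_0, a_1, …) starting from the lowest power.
(a_0, a_1, …) = (2, 2, 6, 2, 2)

Repeated division by 7 gives the digits low-to-high: 5798 = 2 + 2·7^1 + 6·7^2 + 2·7^3 + 2·7^4. Digit sequence: (2, 2, 6, 2, 2).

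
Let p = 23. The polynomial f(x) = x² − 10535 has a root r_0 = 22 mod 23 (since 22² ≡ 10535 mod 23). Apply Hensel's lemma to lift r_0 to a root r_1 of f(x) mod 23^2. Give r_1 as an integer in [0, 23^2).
r_1 = 22 (mod 529)

Hensel's recurrence: r_{i+1} = r_i − f(r_i)·(f′(r_i))^{-1} mod 23^{i+2}, with f′(x) = 2x. Iterate:
  r_0 = 22 (mod 23)
  r_1 = 22 (mod 529)
Final: r_1 = 22, and one checks f(r_1) ≡ 0 mod 23^2.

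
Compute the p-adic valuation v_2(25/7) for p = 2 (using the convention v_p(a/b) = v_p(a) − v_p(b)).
v_2(25/7) = 0

Factor powers of 2 from the numerator and denominator of the reduced fraction: 25 = 2^0 · 25 and 7 = 2^0 · 7. Apply v_p(a/b) = v_p(a) − v_p(b): v_2(25/7) = 0 − 0 = 0.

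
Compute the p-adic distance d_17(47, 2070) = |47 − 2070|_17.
d_17(47, 2070) = 1/289

Step 1 — x − y = 47 − 2070 = -2023. Step 2 — v_17(-2023) = 2 (factor: -2023 = −(17^2 · 7); the sign does not affect v_p). Step 3 — |x − y|_17 = 17^{-2} = 1/289.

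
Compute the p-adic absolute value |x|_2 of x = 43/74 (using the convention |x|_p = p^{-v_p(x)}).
|43/74|_2 = 2

Step 1 — compute v_2(x) by factoring powers of 2 out of the numerator and denominator: v_2(43/74) = -1. Step 2 — apply |x|_p = p^{-v_p(x)} = 2^{1} = 2.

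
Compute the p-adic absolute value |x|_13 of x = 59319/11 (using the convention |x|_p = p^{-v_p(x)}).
|59319/11|_13 = 1/2197

Step 1 — compute v_13(x) by factoring powers of 13 out of the numerator and denominator: v_13(59319/11) = 3. Step 2 — apply |x|_p = p^{-v_p(x)} = 13^{-3} = 1/2197.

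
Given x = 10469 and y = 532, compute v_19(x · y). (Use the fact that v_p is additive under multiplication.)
v_19(5569508) = 3

v_p(x) = 2 (factor: 10469 = 19^2 · 29); v_p(y) = 1 (factor: 532 = 19^1 · 28). Additivity: v_p(xy) = v_p(x) + v_p(y) = 2 + 1 = 3. (Direct check: xy = 5569508 = 19^3 · (812).)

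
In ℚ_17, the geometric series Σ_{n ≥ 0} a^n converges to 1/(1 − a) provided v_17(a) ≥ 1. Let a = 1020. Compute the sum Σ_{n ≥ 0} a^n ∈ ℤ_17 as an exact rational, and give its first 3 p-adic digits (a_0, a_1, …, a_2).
Σ a^n = 1/(1 − a) = -1/1019;  first 3 digits = (1, 9, 16)

v_17(a) = 1 ≥ 1, so the series converges in ℤ_17 to 1/(1 − a) = 1/(1 − 1020) = -1/1019. Expand this rational in ℤ_17: compute digits iteratively via d_i = x_i mod 17, x_{i+1} = (x_i − d_i)/17. The first 3 digits are (1, 9, 16).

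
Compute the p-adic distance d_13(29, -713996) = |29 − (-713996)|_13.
d_13(29, -713996) = 1/28561

Step 1 — x − y = 29 − (-713996) = 714025. Step 2 — v_13(714025) = 4 (factor: 714025 = (13^4 · 25); the sign does not affect v_p). Step 3 — |x − y|_13 = 13^{-4} = 1/28561.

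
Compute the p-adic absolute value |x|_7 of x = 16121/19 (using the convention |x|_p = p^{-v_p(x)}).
|16121/19|_7 = 1/343

Step 1 — compute v_7(x) by factoring powers of 7 out of the numerator and denominator: v_7(16121/19) = 3. Step 2 — apply |x|_p = p^{-v_p(x)} = 7^{-3} = 1/343.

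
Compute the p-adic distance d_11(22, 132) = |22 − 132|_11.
d_11(22, 132) = 1/11

Step 1 — x − y = 22 − 132 = -110. Step 2 — v_11(-110) = 1 (factor: -110 = −(11^1 · 10); the sign does not affect v_p). Step 3 — |x − y|_11 = 11^{-1} = 1/11.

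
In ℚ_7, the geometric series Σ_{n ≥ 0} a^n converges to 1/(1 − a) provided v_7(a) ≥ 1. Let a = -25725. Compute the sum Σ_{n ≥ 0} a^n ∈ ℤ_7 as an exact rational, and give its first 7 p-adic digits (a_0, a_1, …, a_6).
Σ a^n = 1/(1 − a) = 1/25726;  first 7 digits = (1, 0, 0, 2, 3, 5, 3)

v_7(a) = 3 ≥ 1, so the series converges in ℤ_7 to 1/(1 − a) = 1/(1 − (-25725)) = 1/25726. Expand this rational in ℤ_7: compute digits iteratively via d_i = x_i mod 7, x_{i+1} = (x_i − d_i)/7. The first 7 digits are (1, 0, 0, 2, 3, 5, 3).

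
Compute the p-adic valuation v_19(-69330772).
v_19(-69330772) = 5

v_19(n) is the largest exponent k such that 19^k divides n. Factor out: -69330772 = -19^5 · 28. (Sign doesn't affect v_p.) So v_19(-69330772) = 5.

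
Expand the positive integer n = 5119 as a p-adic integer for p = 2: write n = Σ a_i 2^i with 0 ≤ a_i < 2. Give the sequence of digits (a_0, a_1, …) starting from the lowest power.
(a_0, a_1, …) = (1, 1, 1, 1, 1, 1, 1, 1, 1, 1, 0, 0, 1)

Repeated division by 2 gives the digits low-to-high: 5119 = 1 + 1·2^1 + 1·2^2 + 1·2^3 + 1·2^4 + 1·2^5 + 1·2^6 + 1·2^7 + 1·2^8 + 1·2^9 + 1·2^12. Digit sequence: (1, 1, 1, 1, 1, 1, 1, 1, 1, 1, 0, 0, 1).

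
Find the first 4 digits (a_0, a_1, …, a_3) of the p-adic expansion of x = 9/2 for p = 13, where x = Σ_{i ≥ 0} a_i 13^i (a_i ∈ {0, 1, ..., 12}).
(a_0, …, a_3) = (11, 6, 6, 6)

v_13(9/2) = 0 (numerator and denominator both coprime to 13), so x ∈ ℤ_13^×. Compute digits iteratively via a_i = x_i mod 13, x_{i+1} = (x_i − a_i)/13, with x_0 = x:
  x_0 = 9/2;  a_0 = 11;  x_1 = (x_0 − 11)/13 = -1/2
  x_1 = -1/2;  a_1 = 6;  x_2 = (x_1 − 6)/13 = -1/2
  x_2 = -1/2;  a_2 = 6;  x_3 = (x_2 − 6)/13 = -1/2
  x_3 = -1/2;  a_3 = 6;  x_4 = (x_3 − 6)/13 = -1/2
Digits: (11, 6, 6, 6).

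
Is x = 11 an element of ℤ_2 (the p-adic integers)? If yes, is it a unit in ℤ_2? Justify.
x ∈ ℤ_2^× (unit); v_2(x) = 0

ℤ_2 = {x ∈ ℚ_2 : v_2(x) ≥ 0} and ℤ_2^× = {x ∈ ℤ_2 : v_2(x) = 0}. Here v_2(11) = v_2(num) − v_2(den) = 0; compare against these criteria.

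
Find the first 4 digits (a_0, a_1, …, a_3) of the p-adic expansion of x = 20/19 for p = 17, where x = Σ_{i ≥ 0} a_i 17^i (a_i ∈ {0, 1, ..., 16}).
(a_0, …, a_3) = (10, 12, 10, 11)

v_17(20/19) = 0 (numerator and denominator both coprime to 17), so x ∈ ℤ_17^×. Compute digits iteratively via a_i = x_i mod 17, x_{i+1} = (x_i − a_i)/17, with x_0 = x:
  x_0 = 20/19;  a_0 = 10;  x_1 = (x_0 − 10)/17 = -10/19
  x_1 = -10/19;  a_1 = 12;  x_2 = (x_1 − 12)/17 = -14/19
  x_2 = -14/19;  a_2 = 10;  x_3 = (x_2 − 10)/17 = -12/19
  x_3 = -12/19;  a_3 = 11;  x_4 = (x_3 − 11)/17 = -13/19
Digits: (10, 12, 10, 11).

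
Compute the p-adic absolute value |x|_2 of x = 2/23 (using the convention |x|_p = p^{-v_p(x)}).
|2/23|_2 = 1/2

Step 1 — compute v_2(x) by factoring powers of 2 out of the numerator and denominator: v_2(2/23) = 1. Step 2 — apply |x|_p = p^{-v_p(x)} = 2^{-1} = 1/2.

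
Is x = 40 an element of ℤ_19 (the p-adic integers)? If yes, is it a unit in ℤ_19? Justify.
x ∈ ℤ_19^× (unit); v_19(x) = 0

ℤ_19 = {x ∈ ℚ_19 : v_19(x) ≥ 0} and ℤ_19^× = {x ∈ ℤ_19 : v_19(x) = 0}. Here v_19(40) = v_19(num) − v_19(den) = 0; compare against these criteria.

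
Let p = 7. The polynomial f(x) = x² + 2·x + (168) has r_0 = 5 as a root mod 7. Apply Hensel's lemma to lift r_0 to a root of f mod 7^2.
r_1 = 33 (mod 49)

Hensel: r_{i+1} = r_i − f(r_i)·(f′(r_i))^{-1} mod 7^{i+2}, f′(x) = 2x + 2. Iterate:
  r_0 = 5 (mod 7)
  r_1 = 33 (mod 49)
Final: r = 33 satisfies f(r) ≡ 0 mod 7^2.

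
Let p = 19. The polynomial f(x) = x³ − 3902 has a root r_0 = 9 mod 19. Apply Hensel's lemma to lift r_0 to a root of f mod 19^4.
r_3 = 55983 (mod 130321)

Hensel: r_{i+1} = r_i − f(r_i)/f′(r_i) mod 19^{i+2}, where f′(x) = 3x². Iterate:
  r_0 = 9 (mod 19)
  r_1 = 28 (mod 361)
  r_2 = 1111 (mod 6859)
  r_3 = 55983 (mod 130321)
Final: r = 55983 with f(r) ≡ 0 mod 19^4.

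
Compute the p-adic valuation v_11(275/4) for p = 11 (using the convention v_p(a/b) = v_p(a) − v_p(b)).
v_11(275/4) = 1

Factor powers of 11 from the numerator and denominator of the reduced fraction: 275 = 11^1 · 25 and 4 = 11^0 · 4. Apply v_p(a/b) = v_p(a) − v_p(b): v_11(275/4) = 1 − 0 = 1.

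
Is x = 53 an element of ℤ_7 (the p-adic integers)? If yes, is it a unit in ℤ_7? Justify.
x ∈ ℤ_7^× (unit); v_7(x) = 0

ℤ_7 = {x ∈ ℚ_7 : v_7(x) ≥ 0} and ℤ_7^× = {x ∈ ℤ_7 : v_7(x) = 0}. Here v_7(53) = v_7(num) − v_7(den) = 0; compare against these criteria.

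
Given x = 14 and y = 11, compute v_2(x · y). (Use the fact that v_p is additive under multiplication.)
v_2(154) = 1

v_p(x) = 1 (factor: 14 = 2^1 · 7); v_p(y) = 0 (factor: 11 = 2^0 · 11). Additivity: v_p(xy) = v_p(x) + v_p(y) = 1 + 0 = 1. (Direct check: xy = 154 = 2^1 · (77).)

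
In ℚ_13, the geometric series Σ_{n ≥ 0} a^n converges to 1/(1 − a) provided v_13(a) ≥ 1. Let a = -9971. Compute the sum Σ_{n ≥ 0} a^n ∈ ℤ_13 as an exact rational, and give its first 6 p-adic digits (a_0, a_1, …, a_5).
Σ a^n = 1/(1 − a) = 1/9972;  first 6 digits = (1, 0, 6, 8, 9, 7)

v_13(a) = 2 ≥ 1, so the series converges in ℤ_13 to 1/(1 − a) = 1/(1 − (-9971)) = 1/9972. Expand this rational in ℤ_13: compute digits iteratively via d_i = x_i mod 13, x_{i+1} = (x_i − d_i)/13. The first 6 digits are (1, 0, 6, 8, 9, 7).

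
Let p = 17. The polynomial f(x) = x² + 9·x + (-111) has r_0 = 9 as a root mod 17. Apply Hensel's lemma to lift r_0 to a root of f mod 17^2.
r_1 = 264 (mod 289)

Hensel: r_{i+1} = r_i − f(r_i)·(f′(r_i))^{-1} mod 17^{i+2}, f′(x) = 2x + 9. Iterate:
  r_0 = 9 (mod 17)
  r_1 = 264 (mod 289)
Final: r = 264 satisfies f(r) ≡ 0 mod 17^2.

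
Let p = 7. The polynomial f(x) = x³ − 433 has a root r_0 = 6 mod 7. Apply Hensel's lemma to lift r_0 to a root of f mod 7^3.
r_2 = 111 (mod 343)

Hensel: r_{i+1} = r_i − f(r_i)/f′(r_i) mod 7^{i+2}, where f′(x) = 3x². Iterate:
  r_0 = 6 (mod 7)
  r_1 = 13 (mod 49)
  r_2 = 111 (mod 343)
Final: r = 111 with f(r) ≡ 0 mod 7^3.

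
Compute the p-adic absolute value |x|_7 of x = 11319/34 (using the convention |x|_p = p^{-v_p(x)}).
|11319/34|_7 = 1/343

Step 1 — compute v_7(x) by factoring powers of 7 out of the numerator and denominator: v_7(11319/34) = 3. Step 2 — apply |x|_p = p^{-v_p(x)} = 7^{-3} = 1/343.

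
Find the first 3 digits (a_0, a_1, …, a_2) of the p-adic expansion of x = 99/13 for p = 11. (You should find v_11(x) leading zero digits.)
(a_0, …, a_2) = (0, 10, 0)

v_11(99/13) = 1, so a_0 = ... = a_0 = 0. Factor out: x = 11^1 · u with u = 9/13 a unit in ℤ_11. Expand u iteratively via a_{v+i} = u_i mod 11, u_{i+1} = (u_i − a_{v+i})/11:
  u_0 = 9/13;  a_1 = 10;  u_1 = (u_0 − 10)/11 = -11/13
  u_1 = -11/13;  a_2 = 0;  u_2 = (u_1 − 0)/11 = -1/13
Digits: (0, 10, 0).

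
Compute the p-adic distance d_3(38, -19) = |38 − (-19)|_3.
d_3(38, -19) = 1/3

Step 1 — x − y = 38 − (-19) = 57. Step 2 — v_3(57) = 1 (factor: 57 = (3^1 · 19); the sign does not affect v_p). Step 3 — |x − y|_3 = 3^{-1} = 1/3.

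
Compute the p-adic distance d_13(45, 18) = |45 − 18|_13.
d_13(45, 18) = 1

Step 1 — x − y = 45 − 18 = 27. Step 2 — v_13(27) = 0 (factor: 27 = (13^0 · 27); the sign does not affect v_p). Step 3 — |x − y|_13 = 13^{0} = 1.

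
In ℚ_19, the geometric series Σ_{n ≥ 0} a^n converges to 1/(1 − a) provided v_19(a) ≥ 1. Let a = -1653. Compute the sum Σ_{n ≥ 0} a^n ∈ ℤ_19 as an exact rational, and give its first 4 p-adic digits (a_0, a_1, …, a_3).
Σ a^n = 1/(1 − a) = 1/1654;  first 4 digits = (1, 8, 2, 17)

v_19(a) = 1 ≥ 1, so the series converges in ℤ_19 to 1/(1 − a) = 1/(1 − (-1653)) = 1/1654. Expand this rational in ℤ_19: compute digits iteratively via d_i = x_i mod 19, x_{i+1} = (x_i − d_i)/19. The first 4 digits are (1, 8, 2, 17).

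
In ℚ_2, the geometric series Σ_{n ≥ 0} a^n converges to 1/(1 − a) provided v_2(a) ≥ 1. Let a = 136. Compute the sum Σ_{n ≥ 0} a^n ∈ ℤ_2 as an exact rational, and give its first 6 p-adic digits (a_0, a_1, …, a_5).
Σ a^n = 1/(1 − a) = -1/135;  first 6 digits = (1, 0, 0, 1, 0, 0)

v_2(a) = 3 ≥ 1, so the series converges in ℤ_2 to 1/(1 − a) = 1/(1 − 136) = -1/135. Expand this rational in ℤ_2: compute digits iteratively via d_i = x_i mod 2, x_{i+1} = (x_i − d_i)/2. The first 6 digits are (1, 0, 0, 1, 0, 0).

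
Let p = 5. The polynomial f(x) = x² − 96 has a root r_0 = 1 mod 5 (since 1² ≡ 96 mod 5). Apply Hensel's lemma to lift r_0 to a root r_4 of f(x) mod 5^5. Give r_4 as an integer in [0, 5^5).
r_4 = 2311 (mod 3125)

Hensel's recurrence: r_{i+1} = r_i − f(r_i)·(f′(r_i))^{-1} mod 5^{i+2}, with f′(x) = 2x. Iterate:
  r_0 = 1 (mod 5)
  r_1 = 11 (mod 25)
  r_2 = 61 (mod 125)
  r_3 = 436 (mod 625)
  r_4 = 2311 (mod 3125)
Final: r_4 = 2311, and one checks f(r_4) ≡ 0 mod 5^5.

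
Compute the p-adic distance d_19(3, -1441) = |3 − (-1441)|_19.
d_19(3, -1441) = 1/361

Step 1 — x − y = 3 − (-1441) = 1444. Step 2 — v_19(1444) = 2 (factor: 1444 = (19^2 · 4); the sign does not affect v_p). Step 3 — |x − y|_19 = 19^{-2} = 1/361.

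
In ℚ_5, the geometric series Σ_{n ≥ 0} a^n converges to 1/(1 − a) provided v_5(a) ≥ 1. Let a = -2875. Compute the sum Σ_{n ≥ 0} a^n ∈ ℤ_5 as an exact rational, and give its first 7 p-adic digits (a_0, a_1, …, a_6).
Σ a^n = 1/(1 − a) = 1/2876;  first 7 digits = (1, 0, 0, 2, 0, 4, 3)

v_5(a) = 3 ≥ 1, so the series converges in ℤ_5 to 1/(1 − a) = 1/(1 − (-2875)) = 1/2876. Expand this rational in ℤ_5: compute digits iteratively via d_i = x_i mod 5, x_{i+1} = (x_i − d_i)/5. The first 7 digits are (1, 0, 0, 2, 0, 4, 3).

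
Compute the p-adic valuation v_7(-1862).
v_7(-1862) = 2

v_7(n) is the largest exponent k such that 7^k divides n. Factor out: -1862 = -7^2 · 38. (Sign doesn't affect v_p.) So v_7(-1862) = 2.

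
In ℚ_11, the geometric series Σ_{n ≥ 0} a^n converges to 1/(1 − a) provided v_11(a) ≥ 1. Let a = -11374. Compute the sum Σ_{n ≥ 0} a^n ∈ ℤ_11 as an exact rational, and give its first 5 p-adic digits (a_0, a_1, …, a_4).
Σ a^n = 1/(1 − a) = 1/11375;  first 5 digits = (1, 0, 5, 2, 2)

v_11(a) = 2 ≥ 1, so the series converges in ℤ_11 to 1/(1 − a) = 1/(1 − (-11374)) = 1/11375. Expand this rational in ℤ_11: compute digits iteratively via d_i = x_i mod 11, x_{i+1} = (x_i − d_i)/11. The first 5 digits are (1, 0, 5, 2, 2).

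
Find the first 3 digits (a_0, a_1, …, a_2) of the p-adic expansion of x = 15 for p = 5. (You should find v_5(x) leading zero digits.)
(a_0, …, a_2) = (0, 3, 0)

v_5(15) = 1, so a_0 = ... = a_0 = 0. Factor out: x = 5^1 · u with u = 3 a unit in ℤ_5. Expand u iteratively via a_{v+i} = u_i mod 5, u_{i+1} = (u_i − a_{v+i})/5:
  u_0 = 3;  a_1 = 3;  u_1 = (u_0 − 3)/5 = 0
  u_1 = 0;  a_2 = 0;  u_2 = (u_1 − 0)/5 = 0
Digits: (0, 3, 0).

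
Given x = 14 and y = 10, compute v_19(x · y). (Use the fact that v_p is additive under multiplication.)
v_19(140) = 0

v_p(x) = 0 (factor: 14 = 19^0 · 14); v_p(y) = 0 (factor: 10 = 19^0 · 10). Additivity: v_p(xy) = v_p(x) + v_p(y) = 0 + 0 = 0. (Direct check: xy = 140 = 19^0 · (140).)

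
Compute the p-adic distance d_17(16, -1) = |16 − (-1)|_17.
d_17(16, -1) = 1/17

Step 1 — x − y = 16 − (-1) = 17. Step 2 — v_17(17) = 1 (factor: 17 = (17^1 · 1); the sign does not affect v_p). Step 3 — |x − y|_17 = 17^{-1} = 1/17.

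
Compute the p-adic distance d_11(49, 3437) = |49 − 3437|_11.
d_11(49, 3437) = 1/121

Step 1 — x − y = 49 − 3437 = -3388. Step 2 — v_11(-3388) = 2 (factor: -3388 = −(11^2 · 28); the sign does not affect v_p). Step 3 — |x − y|_11 = 11^{-2} = 1/121.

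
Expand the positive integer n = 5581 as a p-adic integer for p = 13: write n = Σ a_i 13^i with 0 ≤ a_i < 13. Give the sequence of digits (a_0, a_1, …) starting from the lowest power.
(a_0, a_1, …) = (4, 0, 7, 2)

Repeated division by 13 gives the digits low-to-high: 5581 = 4 + 7·13^2 + 2·13^3. Digit sequence: (4, 0, 7, 2).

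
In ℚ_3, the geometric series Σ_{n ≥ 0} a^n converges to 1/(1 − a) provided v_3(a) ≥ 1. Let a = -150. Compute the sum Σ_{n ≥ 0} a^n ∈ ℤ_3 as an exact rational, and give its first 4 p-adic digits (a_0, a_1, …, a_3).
Σ a^n = 1/(1 − a) = 1/151;  first 4 digits = (1, 1, 2, 0)

v_3(a) = 1 ≥ 1, so the series converges in ℤ_3 to 1/(1 − a) = 1/(1 − (-150)) = 1/151. Expand this rational in ℤ_3: compute digits iteratively via d_i = x_i mod 3, x_{i+1} = (x_i − d_i)/3. The first 4 digits are (1, 1, 2, 0).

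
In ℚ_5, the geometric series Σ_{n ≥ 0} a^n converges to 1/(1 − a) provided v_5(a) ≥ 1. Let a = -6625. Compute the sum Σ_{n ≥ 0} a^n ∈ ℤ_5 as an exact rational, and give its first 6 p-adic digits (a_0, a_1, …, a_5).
Σ a^n = 1/(1 − a) = 1/6626;  first 6 digits = (1, 0, 0, 2, 4, 2)

v_5(a) = 3 ≥ 1, so the series converges in ℤ_5 to 1/(1 − a) = 1/(1 − (-6625)) = 1/6626. Expand this rational in ℤ_5: compute digits iteratively via d_i = x_i mod 5, x_{i+1} = (x_i − d_i)/5. The first 6 digits are (1, 0, 0, 2, 4, 2).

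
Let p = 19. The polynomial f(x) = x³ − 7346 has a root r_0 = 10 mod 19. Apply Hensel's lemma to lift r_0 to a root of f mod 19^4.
r_3 = 84161 (mod 130321)

Hensel: r_{i+1} = r_i − f(r_i)/f′(r_i) mod 19^{i+2}, where f′(x) = 3x². Iterate:
  r_0 = 10 (mod 19)
  r_1 = 48 (mod 361)
  r_2 = 1853 (mod 6859)
  r_3 = 84161 (mod 130321)
Final: r = 84161 with f(r) ≡ 0 mod 19^4.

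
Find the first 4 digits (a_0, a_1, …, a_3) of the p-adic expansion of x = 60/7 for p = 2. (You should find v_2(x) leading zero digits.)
(a_0, …, a_3) = (0, 0, 1, 0)

v_2(60/7) = 2, so a_0 = ... = a_1 = 0. Factor out: x = 2^2 · u with u = 15/7 a unit in ℤ_2. Expand u iteratively via a_{v+i} = u_i mod 2, u_{i+1} = (u_i − a_{v+i})/2:
  u_0 = 15/7;  a_2 = 1;  u_1 = (u_0 − 1)/2 = 4/7
  u_1 = 4/7;  a_3 = 0;  u_2 = (u_1 − 0)/2 = 2/7
Digits: (0, 0, 1, 0).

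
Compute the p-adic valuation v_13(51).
v_13(51) = 0

v_13(n) is the largest exponent k such that 13^k divides n. Factor out: 51 = 13^0 · 51. (Sign doesn't affect v_p.) So v_13(51) = 0.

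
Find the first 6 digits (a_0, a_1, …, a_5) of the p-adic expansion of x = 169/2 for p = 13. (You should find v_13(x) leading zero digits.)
(a_0, …, a_5) = (0, 0, 7, 6, 6, 6)

v_13(169/2) = 2, so a_0 = ... = a_1 = 0. Factor out: x = 13^2 · u with u = 1/2 a unit in ℤ_13. Expand u iteratively via a_{v+i} = u_i mod 13, u_{i+1} = (u_i − a_{v+i})/13:
  u_0 = 1/2;  a_2 = 7;  u_1 = (u_0 − 7)/13 = -1/2
  u_1 = -1/2;  a_3 = 6;  u_2 = (u_1 − 6)/13 = -1/2
  u_2 = -1/2;  a_4 = 6;  u_3 = (u_2 − 6)/13 = -1/2
  u_3 = -1/2;  a_5 = 6;  u_4 = (u_3 − 6)/13 = -1/2
Digits: (0, 0, 7, 6, 6, 6).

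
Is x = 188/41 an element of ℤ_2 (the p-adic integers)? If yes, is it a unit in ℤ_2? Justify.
x ∈ ℤ_2 but not a unit; v_2(x) = 2 > 0

ℤ_2 = {x ∈ ℚ_2 : v_2(x) ≥ 0} and ℤ_2^× = {x ∈ ℤ_2 : v_2(x) = 0}. Here v_2(188/41) = v_2(num) − v_2(den) = 2; compare against these criteria.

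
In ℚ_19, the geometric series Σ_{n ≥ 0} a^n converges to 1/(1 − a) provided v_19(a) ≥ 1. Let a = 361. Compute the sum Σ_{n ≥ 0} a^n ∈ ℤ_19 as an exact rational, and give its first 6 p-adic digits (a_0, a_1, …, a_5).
Σ a^n = 1/(1 − a) = -1/360;  first 6 digits = (1, 0, 1, 0, 1, 0)

v_19(a) = 2 ≥ 1, so the series converges in ℤ_19 to 1/(1 − a) = 1/(1 − 361) = -1/360. Expand this rational in ℤ_19: compute digits iteratively via d_i = x_i mod 19, x_{i+1} = (x_i − d_i)/19. The first 6 digits are (1, 0, 1, 0, 1, 0).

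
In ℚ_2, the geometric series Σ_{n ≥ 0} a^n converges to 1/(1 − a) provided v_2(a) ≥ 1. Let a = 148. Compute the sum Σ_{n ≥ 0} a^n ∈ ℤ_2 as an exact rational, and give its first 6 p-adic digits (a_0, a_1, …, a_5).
Σ a^n = 1/(1 − a) = -1/147;  first 6 digits = (1, 0, 1, 0, 0, 1)

v_2(a) = 2 ≥ 1, so the series converges in ℤ_2 to 1/(1 − a) = 1/(1 − 148) = -1/147. Expand this rational in ℤ_2: compute digits iteratively via d_i = x_i mod 2, x_{i+1} = (x_i − d_i)/2. The first 6 digits are (1, 0, 1, 0, 0, 1).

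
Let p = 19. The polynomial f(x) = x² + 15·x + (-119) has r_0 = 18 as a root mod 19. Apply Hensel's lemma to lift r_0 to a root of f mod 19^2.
r_1 = 37 (mod 361)

Hensel: r_{i+1} = r_i − f(r_i)·(f′(r_i))^{-1} mod 19^{i+2}, f′(x) = 2x + 15. Iterate:
  r_0 = 18 (mod 19)
  r_1 = 37 (mod 361)
Final: r = 37 satisfies f(r) ≡ 0 mod 19^2.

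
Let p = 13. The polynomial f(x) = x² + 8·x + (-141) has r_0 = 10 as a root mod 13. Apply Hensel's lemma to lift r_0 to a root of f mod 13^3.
r_2 = 1427 (mod 2197)

Hensel: r_{i+1} = r_i − f(r_i)·(f′(r_i))^{-1} mod 13^{i+2}, f′(x) = 2x + 8. Iterate:
  r_0 = 10 (mod 13)
  r_1 = 75 (mod 169)
  r_2 = 1427 (mod 2197)
Final: r = 1427 satisfies f(r) ≡ 0 mod 13^3.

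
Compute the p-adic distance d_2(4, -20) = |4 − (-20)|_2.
d_2(4, -20) = 1/8

Step 1 — x − y = 4 − (-20) = 24. Step 2 — v_2(24) = 3 (factor: 24 = (2^3 · 3); the sign does not affect v_p). Step 3 — |x − y|_2 = 2^{-3} = 1/8.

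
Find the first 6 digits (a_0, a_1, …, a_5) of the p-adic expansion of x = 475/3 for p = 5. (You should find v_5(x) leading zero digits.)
(a_0, …, a_5) = (0, 0, 3, 4, 1, 3)

v_5(475/3) = 2, so a_0 = ... = a_1 = 0. Factor out: x = 5^2 · u with u = 19/3 a unit in ℤ_5. Expand u iteratively via a_{v+i} = u_i mod 5, u_{i+1} = (u_i − a_{v+i})/5:
  u_0 = 19/3;  a_2 = 3;  u_1 = (u_0 − 3)/5 = 2/3
  u_1 = 2/3;  a_3 = 4;  u_2 = (u_1 − 4)/5 = -2/3
  u_2 = -2/3;  a_4 = 1;  u_3 = (u_2 − 1)/5 = -1/3
  u_3 = -1/3;  a_5 = 3;  u_4 = (u_3 − 3)/5 = -2/3
Digits: (0, 0, 3, 4, 1, 3).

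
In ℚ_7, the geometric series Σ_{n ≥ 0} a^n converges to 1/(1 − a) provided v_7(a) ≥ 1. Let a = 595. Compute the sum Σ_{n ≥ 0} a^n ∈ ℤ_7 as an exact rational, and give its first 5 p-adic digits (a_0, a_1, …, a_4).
Σ a^n = 1/(1 − a) = -1/594;  first 5 digits = (1, 1, 6, 5, 2)

v_7(a) = 1 ≥ 1, so the series converges in ℤ_7 to 1/(1 − a) = 1/(1 − 595) = -1/594. Expand this rational in ℤ_7: compute digits iteratively via d_i = x_i mod 7, x_{i+1} = (x_i − d_i)/7. The first 5 digits are (1, 1, 6, 5, 2).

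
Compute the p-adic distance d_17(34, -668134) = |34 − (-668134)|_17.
d_17(34, -668134) = 1/83521

Step 1 — x − y = 34 − (-668134) = 668168. Step 2 — v_17(668168) = 4 (factor: 668168 = (17^4 · 8); the sign does not affect v_p). Step 3 — |x − y|_17 = 17^{-4} = 1/83521.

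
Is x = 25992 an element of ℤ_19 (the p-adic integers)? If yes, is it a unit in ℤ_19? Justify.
x ∈ ℤ_19 but not a unit; v_19(x) = 2 > 0

ℤ_19 = {x ∈ ℚ_19 : v_19(x) ≥ 0} and ℤ_19^× = {x ∈ ℤ_19 : v_19(x) = 0}. Here v_19(25992) = v_19(num) − v_19(den) = 2; compare against these criteria.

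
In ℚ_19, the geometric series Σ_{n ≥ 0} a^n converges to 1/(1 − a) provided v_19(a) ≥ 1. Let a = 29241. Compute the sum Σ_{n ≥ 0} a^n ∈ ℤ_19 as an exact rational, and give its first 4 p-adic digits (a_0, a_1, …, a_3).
Σ a^n = 1/(1 − a) = -1/29240;  first 4 digits = (1, 0, 5, 4)

v_19(a) = 2 ≥ 1, so the series converges in ℤ_19 to 1/(1 − a) = 1/(1 − 29241) = -1/29240. Expand this rational in ℤ_19: compute digits iteratively via d_i = x_i mod 19, x_{i+1} = (x_i − d_i)/19. The first 4 digits are (1, 0, 5, 4).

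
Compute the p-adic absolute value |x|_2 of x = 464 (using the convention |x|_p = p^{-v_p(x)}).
|464|_2 = 1/16

Step 1 — compute v_2(x) by factoring powers of 2 out of the numerator and denominator: v_2(464) = 4. Step 2 — apply |x|_p = p^{-v_p(x)} = 2^{-4} = 1/16.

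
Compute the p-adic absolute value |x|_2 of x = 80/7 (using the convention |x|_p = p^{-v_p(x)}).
|80/7|_2 = 1/16

Step 1 — compute v_2(x) by factoring powers of 2 out of the numerator and denominator: v_2(80/7) = 4. Step 2 — apply |x|_p = p^{-v_p(x)} = 2^{-4} = 1/16.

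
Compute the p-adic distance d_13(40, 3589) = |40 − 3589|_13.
d_13(40, 3589) = 1/169

Step 1 — x − y = 40 − 3589 = -3549. Step 2 — v_13(-3549) = 2 (factor: -3549 = −(13^2 · 21); the sign does not affect v_p). Step 3 — |x − y|_13 = 13^{-2} = 1/169.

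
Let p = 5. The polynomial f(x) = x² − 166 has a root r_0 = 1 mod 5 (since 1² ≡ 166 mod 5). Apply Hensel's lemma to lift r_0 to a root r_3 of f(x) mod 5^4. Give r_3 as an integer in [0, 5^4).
r_3 = 446 (mod 625)

Hensel's recurrence: r_{i+1} = r_i − f(r_i)·(f′(r_i))^{-1} mod 5^{i+2}, with f′(x) = 2x. Iterate:
  r_0 = 1 (mod 5)
  r_1 = 21 (mod 25)
  r_2 = 71 (mod 125)
  r_3 = 446 (mod 625)
Final: r_3 = 446, and one checks f(r_3) ≡ 0 mod 5^4.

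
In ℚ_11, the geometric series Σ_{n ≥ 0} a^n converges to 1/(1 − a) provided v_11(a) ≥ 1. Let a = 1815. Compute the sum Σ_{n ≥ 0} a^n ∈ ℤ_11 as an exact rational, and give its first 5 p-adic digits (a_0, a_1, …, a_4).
Σ a^n = 1/(1 − a) = -1/1814;  first 5 digits = (1, 0, 4, 1, 5)

v_11(a) = 2 ≥ 1, so the series converges in ℤ_11 to 1/(1 − a) = 1/(1 − 1815) = -1/1814. Expand this rational in ℤ_11: compute digits iteratively via d_i = x_i mod 11, x_{i+1} = (x_i − d_i)/11. The first 5 digits are (1, 0, 4, 1, 5).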